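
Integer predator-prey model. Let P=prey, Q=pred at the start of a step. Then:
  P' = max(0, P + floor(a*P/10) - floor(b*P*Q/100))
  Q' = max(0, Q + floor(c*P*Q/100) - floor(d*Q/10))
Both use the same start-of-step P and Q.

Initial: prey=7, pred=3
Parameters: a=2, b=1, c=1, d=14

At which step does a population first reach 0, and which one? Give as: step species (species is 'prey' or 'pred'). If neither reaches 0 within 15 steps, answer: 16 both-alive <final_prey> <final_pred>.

Step 1: prey: 7+1-0=8; pred: 3+0-4=0
First extinction: pred at step 1

Answer: 1 pred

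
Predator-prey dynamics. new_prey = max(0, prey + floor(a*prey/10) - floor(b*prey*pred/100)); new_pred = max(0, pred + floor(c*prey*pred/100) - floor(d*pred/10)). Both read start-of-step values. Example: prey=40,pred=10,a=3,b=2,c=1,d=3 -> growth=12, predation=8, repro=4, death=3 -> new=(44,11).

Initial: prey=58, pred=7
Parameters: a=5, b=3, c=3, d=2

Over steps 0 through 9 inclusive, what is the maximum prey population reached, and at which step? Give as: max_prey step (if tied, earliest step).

Step 1: prey: 58+29-12=75; pred: 7+12-1=18
Step 2: prey: 75+37-40=72; pred: 18+40-3=55
Step 3: prey: 72+36-118=0; pred: 55+118-11=162
Step 4: prey: 0+0-0=0; pred: 162+0-32=130
Step 5: prey: 0+0-0=0; pred: 130+0-26=104
Step 6: prey: 0+0-0=0; pred: 104+0-20=84
Step 7: prey: 0+0-0=0; pred: 84+0-16=68
Step 8: prey: 0+0-0=0; pred: 68+0-13=55
Step 9: prey: 0+0-0=0; pred: 55+0-11=44
Max prey = 75 at step 1

Answer: 75 1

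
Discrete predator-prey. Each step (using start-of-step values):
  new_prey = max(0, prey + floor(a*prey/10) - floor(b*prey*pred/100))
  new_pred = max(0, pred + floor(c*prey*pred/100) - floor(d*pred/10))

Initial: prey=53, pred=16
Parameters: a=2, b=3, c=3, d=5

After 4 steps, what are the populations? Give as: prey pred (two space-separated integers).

Answer: 0 20

Derivation:
Step 1: prey: 53+10-25=38; pred: 16+25-8=33
Step 2: prey: 38+7-37=8; pred: 33+37-16=54
Step 3: prey: 8+1-12=0; pred: 54+12-27=39
Step 4: prey: 0+0-0=0; pred: 39+0-19=20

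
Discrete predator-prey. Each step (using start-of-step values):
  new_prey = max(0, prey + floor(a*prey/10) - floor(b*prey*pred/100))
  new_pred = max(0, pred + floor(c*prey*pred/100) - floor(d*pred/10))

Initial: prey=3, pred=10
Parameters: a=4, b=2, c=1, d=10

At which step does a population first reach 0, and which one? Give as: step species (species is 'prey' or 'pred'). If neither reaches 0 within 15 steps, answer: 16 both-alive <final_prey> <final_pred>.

Step 1: prey: 3+1-0=4; pred: 10+0-10=0
First extinction: pred at step 1

Answer: 1 pred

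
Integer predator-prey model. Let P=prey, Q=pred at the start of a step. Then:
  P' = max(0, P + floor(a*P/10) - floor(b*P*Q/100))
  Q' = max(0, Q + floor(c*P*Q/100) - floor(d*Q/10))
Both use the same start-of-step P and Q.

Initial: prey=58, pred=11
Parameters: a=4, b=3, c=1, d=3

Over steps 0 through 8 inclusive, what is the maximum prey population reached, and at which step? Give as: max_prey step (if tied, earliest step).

Step 1: prey: 58+23-19=62; pred: 11+6-3=14
Step 2: prey: 62+24-26=60; pred: 14+8-4=18
Step 3: prey: 60+24-32=52; pred: 18+10-5=23
Step 4: prey: 52+20-35=37; pred: 23+11-6=28
Step 5: prey: 37+14-31=20; pred: 28+10-8=30
Step 6: prey: 20+8-18=10; pred: 30+6-9=27
Step 7: prey: 10+4-8=6; pred: 27+2-8=21
Step 8: prey: 6+2-3=5; pred: 21+1-6=16
Max prey = 62 at step 1

Answer: 62 1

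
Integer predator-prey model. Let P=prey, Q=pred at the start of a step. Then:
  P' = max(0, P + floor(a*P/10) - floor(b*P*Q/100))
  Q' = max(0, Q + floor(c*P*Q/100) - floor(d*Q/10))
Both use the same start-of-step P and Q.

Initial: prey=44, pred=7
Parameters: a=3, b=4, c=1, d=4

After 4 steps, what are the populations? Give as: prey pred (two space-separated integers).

Answer: 42 8

Derivation:
Step 1: prey: 44+13-12=45; pred: 7+3-2=8
Step 2: prey: 45+13-14=44; pred: 8+3-3=8
Step 3: prey: 44+13-14=43; pred: 8+3-3=8
Step 4: prey: 43+12-13=42; pred: 8+3-3=8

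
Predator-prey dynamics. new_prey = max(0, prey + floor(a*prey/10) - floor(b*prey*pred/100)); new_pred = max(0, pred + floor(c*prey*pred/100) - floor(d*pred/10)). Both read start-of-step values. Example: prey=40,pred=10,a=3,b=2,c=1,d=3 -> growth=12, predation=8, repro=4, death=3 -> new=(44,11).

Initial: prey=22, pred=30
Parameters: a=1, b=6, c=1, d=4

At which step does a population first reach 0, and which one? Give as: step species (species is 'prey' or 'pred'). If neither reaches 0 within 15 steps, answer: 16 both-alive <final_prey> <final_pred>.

Step 1: prey: 22+2-39=0; pred: 30+6-12=24
First extinction: prey at step 1

Answer: 1 prey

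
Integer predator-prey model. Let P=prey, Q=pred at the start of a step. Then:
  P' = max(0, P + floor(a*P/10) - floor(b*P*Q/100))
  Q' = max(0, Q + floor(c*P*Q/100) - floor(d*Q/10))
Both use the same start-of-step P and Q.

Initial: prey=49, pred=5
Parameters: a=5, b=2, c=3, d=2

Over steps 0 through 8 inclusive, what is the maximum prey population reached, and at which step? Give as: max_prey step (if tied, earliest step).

Answer: 88 2

Derivation:
Step 1: prey: 49+24-4=69; pred: 5+7-1=11
Step 2: prey: 69+34-15=88; pred: 11+22-2=31
Step 3: prey: 88+44-54=78; pred: 31+81-6=106
Step 4: prey: 78+39-165=0; pred: 106+248-21=333
Step 5: prey: 0+0-0=0; pred: 333+0-66=267
Step 6: prey: 0+0-0=0; pred: 267+0-53=214
Step 7: prey: 0+0-0=0; pred: 214+0-42=172
Step 8: prey: 0+0-0=0; pred: 172+0-34=138
Max prey = 88 at step 2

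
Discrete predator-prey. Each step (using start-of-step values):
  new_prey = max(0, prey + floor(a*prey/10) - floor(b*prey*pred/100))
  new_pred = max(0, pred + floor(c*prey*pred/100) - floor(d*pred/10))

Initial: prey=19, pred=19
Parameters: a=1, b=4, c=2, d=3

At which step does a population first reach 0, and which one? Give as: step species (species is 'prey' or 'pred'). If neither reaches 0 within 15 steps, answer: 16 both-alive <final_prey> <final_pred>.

Step 1: prey: 19+1-14=6; pred: 19+7-5=21
Step 2: prey: 6+0-5=1; pred: 21+2-6=17
Step 3: prey: 1+0-0=1; pred: 17+0-5=12
Step 4: prey: 1+0-0=1; pred: 12+0-3=9
Step 5: prey: 1+0-0=1; pred: 9+0-2=7
Step 6: prey: 1+0-0=1; pred: 7+0-2=5
Step 7: prey: 1+0-0=1; pred: 5+0-1=4
Step 8: prey: 1+0-0=1; pred: 4+0-1=3
Step 9: prey: 1+0-0=1; pred: 3+0-0=3
Steps 10-15: state stable at prey=1, pred=3 (no change)
No extinction within 15 steps

Answer: 16 both-alive 1 3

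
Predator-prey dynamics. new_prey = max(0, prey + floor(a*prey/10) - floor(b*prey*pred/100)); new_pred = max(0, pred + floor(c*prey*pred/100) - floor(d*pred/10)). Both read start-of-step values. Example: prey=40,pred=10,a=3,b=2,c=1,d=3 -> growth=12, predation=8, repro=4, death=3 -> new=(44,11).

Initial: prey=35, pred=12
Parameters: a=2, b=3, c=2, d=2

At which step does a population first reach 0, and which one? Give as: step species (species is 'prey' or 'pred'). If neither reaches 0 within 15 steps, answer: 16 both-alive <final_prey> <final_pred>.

Step 1: prey: 35+7-12=30; pred: 12+8-2=18
Step 2: prey: 30+6-16=20; pred: 18+10-3=25
Step 3: prey: 20+4-15=9; pred: 25+10-5=30
Step 4: prey: 9+1-8=2; pred: 30+5-6=29
Step 5: prey: 2+0-1=1; pred: 29+1-5=25
Step 6: prey: 1+0-0=1; pred: 25+0-5=20
Step 7: prey: 1+0-0=1; pred: 20+0-4=16
Step 8: prey: 1+0-0=1; pred: 16+0-3=13
Step 9: prey: 1+0-0=1; pred: 13+0-2=11
Step 10: prey: 1+0-0=1; pred: 11+0-2=9
Step 11: prey: 1+0-0=1; pred: 9+0-1=8
Step 12: prey: 1+0-0=1; pred: 8+0-1=7
Step 13: prey: 1+0-0=1; pred: 7+0-1=6
Step 14: prey: 1+0-0=1; pred: 6+0-1=5
Step 15: prey: 1+0-0=1; pred: 5+0-1=4
No extinction within 15 steps

Answer: 16 both-alive 1 4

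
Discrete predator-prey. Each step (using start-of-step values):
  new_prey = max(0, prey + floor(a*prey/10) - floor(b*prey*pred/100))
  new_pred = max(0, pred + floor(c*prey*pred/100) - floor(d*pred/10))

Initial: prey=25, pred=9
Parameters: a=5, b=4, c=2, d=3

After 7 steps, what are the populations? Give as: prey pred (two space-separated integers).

Answer: 2 21

Derivation:
Step 1: prey: 25+12-9=28; pred: 9+4-2=11
Step 2: prey: 28+14-12=30; pred: 11+6-3=14
Step 3: prey: 30+15-16=29; pred: 14+8-4=18
Step 4: prey: 29+14-20=23; pred: 18+10-5=23
Step 5: prey: 23+11-21=13; pred: 23+10-6=27
Step 6: prey: 13+6-14=5; pred: 27+7-8=26
Step 7: prey: 5+2-5=2; pred: 26+2-7=21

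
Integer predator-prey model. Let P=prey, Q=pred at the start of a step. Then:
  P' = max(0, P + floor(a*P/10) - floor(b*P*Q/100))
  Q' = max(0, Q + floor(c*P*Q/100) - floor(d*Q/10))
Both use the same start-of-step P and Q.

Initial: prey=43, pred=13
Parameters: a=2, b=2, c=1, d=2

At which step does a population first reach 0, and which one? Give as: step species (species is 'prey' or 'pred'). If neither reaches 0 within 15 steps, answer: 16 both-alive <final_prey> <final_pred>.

Step 1: prey: 43+8-11=40; pred: 13+5-2=16
Step 2: prey: 40+8-12=36; pred: 16+6-3=19
Step 3: prey: 36+7-13=30; pred: 19+6-3=22
Step 4: prey: 30+6-13=23; pred: 22+6-4=24
Step 5: prey: 23+4-11=16; pred: 24+5-4=25
Step 6: prey: 16+3-8=11; pred: 25+4-5=24
Step 7: prey: 11+2-5=8; pred: 24+2-4=22
Step 8: prey: 8+1-3=6; pred: 22+1-4=19
Step 9: prey: 6+1-2=5; pred: 19+1-3=17
Step 10: prey: 5+1-1=5; pred: 17+0-3=14
Step 11: prey: 5+1-1=5; pred: 14+0-2=12
Step 12: prey: 5+1-1=5; pred: 12+0-2=10
Step 13: prey: 5+1-1=5; pred: 10+0-2=8
Step 14: prey: 5+1-0=6; pred: 8+0-1=7
Step 15: prey: 6+1-0=7; pred: 7+0-1=6
No extinction within 15 steps

Answer: 16 both-alive 7 6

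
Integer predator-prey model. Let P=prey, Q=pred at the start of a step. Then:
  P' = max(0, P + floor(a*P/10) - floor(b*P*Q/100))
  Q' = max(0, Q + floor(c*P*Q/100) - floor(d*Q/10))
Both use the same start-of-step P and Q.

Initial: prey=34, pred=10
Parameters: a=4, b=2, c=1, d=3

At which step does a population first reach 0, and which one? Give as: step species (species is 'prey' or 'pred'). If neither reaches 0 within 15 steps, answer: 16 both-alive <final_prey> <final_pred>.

Answer: 16 both-alive 1 8

Derivation:
Step 1: prey: 34+13-6=41; pred: 10+3-3=10
Step 2: prey: 41+16-8=49; pred: 10+4-3=11
Step 3: prey: 49+19-10=58; pred: 11+5-3=13
Step 4: prey: 58+23-15=66; pred: 13+7-3=17
Step 5: prey: 66+26-22=70; pred: 17+11-5=23
Step 6: prey: 70+28-32=66; pred: 23+16-6=33
Step 7: prey: 66+26-43=49; pred: 33+21-9=45
Step 8: prey: 49+19-44=24; pred: 45+22-13=54
Step 9: prey: 24+9-25=8; pred: 54+12-16=50
Step 10: prey: 8+3-8=3; pred: 50+4-15=39
Step 11: prey: 3+1-2=2; pred: 39+1-11=29
Step 12: prey: 2+0-1=1; pred: 29+0-8=21
Step 13: prey: 1+0-0=1; pred: 21+0-6=15
Step 14: prey: 1+0-0=1; pred: 15+0-4=11
Step 15: prey: 1+0-0=1; pred: 11+0-3=8
No extinction within 15 steps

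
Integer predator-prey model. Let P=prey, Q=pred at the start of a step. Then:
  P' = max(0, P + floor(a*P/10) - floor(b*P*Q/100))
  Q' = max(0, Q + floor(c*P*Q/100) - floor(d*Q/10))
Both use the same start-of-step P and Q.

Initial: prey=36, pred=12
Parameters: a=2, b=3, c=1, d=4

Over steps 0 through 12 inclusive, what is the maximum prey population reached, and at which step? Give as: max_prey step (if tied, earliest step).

Step 1: prey: 36+7-12=31; pred: 12+4-4=12
Step 2: prey: 31+6-11=26; pred: 12+3-4=11
Step 3: prey: 26+5-8=23; pred: 11+2-4=9
Step 4: prey: 23+4-6=21; pred: 9+2-3=8
Step 5: prey: 21+4-5=20; pred: 8+1-3=6
Step 6: prey: 20+4-3=21; pred: 6+1-2=5
Step 7: prey: 21+4-3=22; pred: 5+1-2=4
Step 8: prey: 22+4-2=24; pred: 4+0-1=3
Step 9: prey: 24+4-2=26; pred: 3+0-1=2
Step 10: prey: 26+5-1=30; pred: 2+0-0=2
Step 11: prey: 30+6-1=35; pred: 2+0-0=2
Step 12: prey: 35+7-2=40; pred: 2+0-0=2
Max prey = 40 at step 12

Answer: 40 12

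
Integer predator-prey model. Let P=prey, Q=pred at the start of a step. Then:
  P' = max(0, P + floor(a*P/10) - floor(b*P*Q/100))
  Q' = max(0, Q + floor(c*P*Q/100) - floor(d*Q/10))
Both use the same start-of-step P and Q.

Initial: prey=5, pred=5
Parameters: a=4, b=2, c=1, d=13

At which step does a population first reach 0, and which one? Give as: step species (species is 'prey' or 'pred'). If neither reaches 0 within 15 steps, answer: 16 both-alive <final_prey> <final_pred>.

Step 1: prey: 5+2-0=7; pred: 5+0-6=0
First extinction: pred at step 1

Answer: 1 pred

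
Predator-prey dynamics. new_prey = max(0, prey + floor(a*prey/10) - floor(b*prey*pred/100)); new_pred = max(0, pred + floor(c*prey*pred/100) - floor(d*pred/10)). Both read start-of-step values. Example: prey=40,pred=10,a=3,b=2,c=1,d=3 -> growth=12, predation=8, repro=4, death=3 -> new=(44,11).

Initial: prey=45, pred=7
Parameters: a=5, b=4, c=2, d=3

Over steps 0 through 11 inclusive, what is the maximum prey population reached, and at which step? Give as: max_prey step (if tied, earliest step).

Answer: 58 2

Derivation:
Step 1: prey: 45+22-12=55; pred: 7+6-2=11
Step 2: prey: 55+27-24=58; pred: 11+12-3=20
Step 3: prey: 58+29-46=41; pred: 20+23-6=37
Step 4: prey: 41+20-60=1; pred: 37+30-11=56
Step 5: prey: 1+0-2=0; pred: 56+1-16=41
Step 6: prey: 0+0-0=0; pred: 41+0-12=29
Step 7: prey: 0+0-0=0; pred: 29+0-8=21
Step 8: prey: 0+0-0=0; pred: 21+0-6=15
Step 9: prey: 0+0-0=0; pred: 15+0-4=11
Step 10: prey: 0+0-0=0; pred: 11+0-3=8
Step 11: prey: 0+0-0=0; pred: 8+0-2=6
Max prey = 58 at step 2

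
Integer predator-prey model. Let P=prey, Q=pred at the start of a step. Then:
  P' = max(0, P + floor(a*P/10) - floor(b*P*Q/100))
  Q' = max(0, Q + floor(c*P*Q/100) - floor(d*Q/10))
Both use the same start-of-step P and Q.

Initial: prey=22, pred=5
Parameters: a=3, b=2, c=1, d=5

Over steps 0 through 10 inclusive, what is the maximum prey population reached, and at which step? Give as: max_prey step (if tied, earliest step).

Step 1: prey: 22+6-2=26; pred: 5+1-2=4
Step 2: prey: 26+7-2=31; pred: 4+1-2=3
Step 3: prey: 31+9-1=39; pred: 3+0-1=2
Step 4: prey: 39+11-1=49; pred: 2+0-1=1
Step 5: prey: 49+14-0=63; pred: 1+0-0=1
Step 6: prey: 63+18-1=80; pred: 1+0-0=1
Step 7: prey: 80+24-1=103; pred: 1+0-0=1
Step 8: prey: 103+30-2=131; pred: 1+1-0=2
Step 9: prey: 131+39-5=165; pred: 2+2-1=3
Step 10: prey: 165+49-9=205; pred: 3+4-1=6
Max prey = 205 at step 10

Answer: 205 10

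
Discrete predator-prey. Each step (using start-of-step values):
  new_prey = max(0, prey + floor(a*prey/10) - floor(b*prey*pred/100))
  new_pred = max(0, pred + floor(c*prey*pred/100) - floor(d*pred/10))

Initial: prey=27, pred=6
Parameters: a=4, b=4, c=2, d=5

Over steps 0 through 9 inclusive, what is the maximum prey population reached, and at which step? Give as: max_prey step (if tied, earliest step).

Step 1: prey: 27+10-6=31; pred: 6+3-3=6
Step 2: prey: 31+12-7=36; pred: 6+3-3=6
Step 3: prey: 36+14-8=42; pred: 6+4-3=7
Step 4: prey: 42+16-11=47; pred: 7+5-3=9
Step 5: prey: 47+18-16=49; pred: 9+8-4=13
Step 6: prey: 49+19-25=43; pred: 13+12-6=19
Step 7: prey: 43+17-32=28; pred: 19+16-9=26
Step 8: prey: 28+11-29=10; pred: 26+14-13=27
Step 9: prey: 10+4-10=4; pred: 27+5-13=19
Max prey = 49 at step 5

Answer: 49 5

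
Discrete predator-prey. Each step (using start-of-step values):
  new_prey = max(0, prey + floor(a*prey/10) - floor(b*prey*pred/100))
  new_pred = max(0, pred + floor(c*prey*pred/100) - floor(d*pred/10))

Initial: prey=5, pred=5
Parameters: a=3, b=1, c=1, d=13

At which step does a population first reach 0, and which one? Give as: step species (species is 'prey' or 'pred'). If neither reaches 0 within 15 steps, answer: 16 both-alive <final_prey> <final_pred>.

Step 1: prey: 5+1-0=6; pred: 5+0-6=0
First extinction: pred at step 1

Answer: 1 pred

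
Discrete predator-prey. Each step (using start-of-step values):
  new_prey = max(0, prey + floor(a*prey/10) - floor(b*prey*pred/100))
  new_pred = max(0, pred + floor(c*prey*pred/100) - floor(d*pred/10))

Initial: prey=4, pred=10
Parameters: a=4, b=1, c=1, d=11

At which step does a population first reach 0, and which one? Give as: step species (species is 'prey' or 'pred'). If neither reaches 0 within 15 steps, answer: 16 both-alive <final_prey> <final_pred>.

Step 1: prey: 4+1-0=5; pred: 10+0-11=0
First extinction: pred at step 1

Answer: 1 pred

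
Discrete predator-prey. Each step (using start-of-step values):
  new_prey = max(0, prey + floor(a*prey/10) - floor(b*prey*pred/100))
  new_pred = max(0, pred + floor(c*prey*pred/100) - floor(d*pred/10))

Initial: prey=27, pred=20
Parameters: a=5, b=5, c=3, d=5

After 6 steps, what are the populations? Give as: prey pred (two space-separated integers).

Step 1: prey: 27+13-27=13; pred: 20+16-10=26
Step 2: prey: 13+6-16=3; pred: 26+10-13=23
Step 3: prey: 3+1-3=1; pred: 23+2-11=14
Step 4: prey: 1+0-0=1; pred: 14+0-7=7
Step 5: prey: 1+0-0=1; pred: 7+0-3=4
Step 6: prey: 1+0-0=1; pred: 4+0-2=2

Answer: 1 2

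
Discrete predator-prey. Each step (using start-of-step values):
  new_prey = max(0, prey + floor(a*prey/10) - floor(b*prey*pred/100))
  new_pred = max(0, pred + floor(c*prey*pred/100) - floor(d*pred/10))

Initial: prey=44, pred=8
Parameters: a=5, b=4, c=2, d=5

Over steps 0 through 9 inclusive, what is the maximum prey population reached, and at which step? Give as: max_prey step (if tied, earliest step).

Answer: 56 2

Derivation:
Step 1: prey: 44+22-14=52; pred: 8+7-4=11
Step 2: prey: 52+26-22=56; pred: 11+11-5=17
Step 3: prey: 56+28-38=46; pred: 17+19-8=28
Step 4: prey: 46+23-51=18; pred: 28+25-14=39
Step 5: prey: 18+9-28=0; pred: 39+14-19=34
Step 6: prey: 0+0-0=0; pred: 34+0-17=17
Step 7: prey: 0+0-0=0; pred: 17+0-8=9
Step 8: prey: 0+0-0=0; pred: 9+0-4=5
Step 9: prey: 0+0-0=0; pred: 5+0-2=3
Max prey = 56 at step 2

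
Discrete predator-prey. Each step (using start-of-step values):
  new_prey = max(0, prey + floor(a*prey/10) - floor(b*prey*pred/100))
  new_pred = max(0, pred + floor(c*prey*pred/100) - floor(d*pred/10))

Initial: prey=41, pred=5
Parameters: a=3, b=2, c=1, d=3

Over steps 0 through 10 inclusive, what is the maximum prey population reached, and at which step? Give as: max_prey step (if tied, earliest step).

Step 1: prey: 41+12-4=49; pred: 5+2-1=6
Step 2: prey: 49+14-5=58; pred: 6+2-1=7
Step 3: prey: 58+17-8=67; pred: 7+4-2=9
Step 4: prey: 67+20-12=75; pred: 9+6-2=13
Step 5: prey: 75+22-19=78; pred: 13+9-3=19
Step 6: prey: 78+23-29=72; pred: 19+14-5=28
Step 7: prey: 72+21-40=53; pred: 28+20-8=40
Step 8: prey: 53+15-42=26; pred: 40+21-12=49
Step 9: prey: 26+7-25=8; pred: 49+12-14=47
Step 10: prey: 8+2-7=3; pred: 47+3-14=36
Max prey = 78 at step 5

Answer: 78 5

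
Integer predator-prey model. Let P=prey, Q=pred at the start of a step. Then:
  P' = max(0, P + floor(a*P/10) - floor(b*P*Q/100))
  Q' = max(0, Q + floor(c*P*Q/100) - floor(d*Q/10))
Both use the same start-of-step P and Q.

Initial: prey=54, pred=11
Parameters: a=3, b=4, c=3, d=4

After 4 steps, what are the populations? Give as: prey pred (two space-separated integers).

Answer: 0 32

Derivation:
Step 1: prey: 54+16-23=47; pred: 11+17-4=24
Step 2: prey: 47+14-45=16; pred: 24+33-9=48
Step 3: prey: 16+4-30=0; pred: 48+23-19=52
Step 4: prey: 0+0-0=0; pred: 52+0-20=32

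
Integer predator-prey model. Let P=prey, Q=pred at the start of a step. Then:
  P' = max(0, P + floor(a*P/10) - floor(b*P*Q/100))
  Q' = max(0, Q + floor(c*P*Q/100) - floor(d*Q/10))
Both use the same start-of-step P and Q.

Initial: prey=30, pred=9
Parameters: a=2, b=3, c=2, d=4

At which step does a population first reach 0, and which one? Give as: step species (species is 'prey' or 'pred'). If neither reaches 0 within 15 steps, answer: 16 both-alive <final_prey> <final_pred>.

Step 1: prey: 30+6-8=28; pred: 9+5-3=11
Step 2: prey: 28+5-9=24; pred: 11+6-4=13
Step 3: prey: 24+4-9=19; pred: 13+6-5=14
Step 4: prey: 19+3-7=15; pred: 14+5-5=14
Step 5: prey: 15+3-6=12; pred: 14+4-5=13
Step 6: prey: 12+2-4=10; pred: 13+3-5=11
Step 7: prey: 10+2-3=9; pred: 11+2-4=9
Step 8: prey: 9+1-2=8; pred: 9+1-3=7
Step 9: prey: 8+1-1=8; pred: 7+1-2=6
Step 10: prey: 8+1-1=8; pred: 6+0-2=4
Step 11: prey: 8+1-0=9; pred: 4+0-1=3
Step 12: prey: 9+1-0=10; pred: 3+0-1=2
Step 13: prey: 10+2-0=12; pred: 2+0-0=2
Step 14: prey: 12+2-0=14; pred: 2+0-0=2
Step 15: prey: 14+2-0=16; pred: 2+0-0=2
No extinction within 15 steps

Answer: 16 both-alive 16 2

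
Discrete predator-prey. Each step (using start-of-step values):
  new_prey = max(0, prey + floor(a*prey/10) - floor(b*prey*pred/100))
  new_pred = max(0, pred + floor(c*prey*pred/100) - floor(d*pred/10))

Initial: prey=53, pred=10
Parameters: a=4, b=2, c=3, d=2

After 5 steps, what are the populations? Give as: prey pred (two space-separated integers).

Step 1: prey: 53+21-10=64; pred: 10+15-2=23
Step 2: prey: 64+25-29=60; pred: 23+44-4=63
Step 3: prey: 60+24-75=9; pred: 63+113-12=164
Step 4: prey: 9+3-29=0; pred: 164+44-32=176
Step 5: prey: 0+0-0=0; pred: 176+0-35=141

Answer: 0 141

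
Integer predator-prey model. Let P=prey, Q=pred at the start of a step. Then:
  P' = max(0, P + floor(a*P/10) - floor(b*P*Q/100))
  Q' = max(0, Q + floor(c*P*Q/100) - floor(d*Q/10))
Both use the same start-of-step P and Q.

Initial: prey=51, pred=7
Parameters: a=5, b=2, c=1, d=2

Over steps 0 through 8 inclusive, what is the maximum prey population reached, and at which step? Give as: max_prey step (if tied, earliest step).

Step 1: prey: 51+25-7=69; pred: 7+3-1=9
Step 2: prey: 69+34-12=91; pred: 9+6-1=14
Step 3: prey: 91+45-25=111; pred: 14+12-2=24
Step 4: prey: 111+55-53=113; pred: 24+26-4=46
Step 5: prey: 113+56-103=66; pred: 46+51-9=88
Step 6: prey: 66+33-116=0; pred: 88+58-17=129
Step 7: prey: 0+0-0=0; pred: 129+0-25=104
Step 8: prey: 0+0-0=0; pred: 104+0-20=84
Max prey = 113 at step 4

Answer: 113 4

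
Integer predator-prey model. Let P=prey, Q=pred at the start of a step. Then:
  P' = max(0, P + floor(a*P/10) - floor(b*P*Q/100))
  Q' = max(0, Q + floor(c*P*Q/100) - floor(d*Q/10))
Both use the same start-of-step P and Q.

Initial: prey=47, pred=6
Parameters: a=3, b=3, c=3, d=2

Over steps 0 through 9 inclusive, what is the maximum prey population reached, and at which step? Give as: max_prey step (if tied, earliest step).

Answer: 53 1

Derivation:
Step 1: prey: 47+14-8=53; pred: 6+8-1=13
Step 2: prey: 53+15-20=48; pred: 13+20-2=31
Step 3: prey: 48+14-44=18; pred: 31+44-6=69
Step 4: prey: 18+5-37=0; pred: 69+37-13=93
Step 5: prey: 0+0-0=0; pred: 93+0-18=75
Step 6: prey: 0+0-0=0; pred: 75+0-15=60
Step 7: prey: 0+0-0=0; pred: 60+0-12=48
Step 8: prey: 0+0-0=0; pred: 48+0-9=39
Step 9: prey: 0+0-0=0; pred: 39+0-7=32
Max prey = 53 at step 1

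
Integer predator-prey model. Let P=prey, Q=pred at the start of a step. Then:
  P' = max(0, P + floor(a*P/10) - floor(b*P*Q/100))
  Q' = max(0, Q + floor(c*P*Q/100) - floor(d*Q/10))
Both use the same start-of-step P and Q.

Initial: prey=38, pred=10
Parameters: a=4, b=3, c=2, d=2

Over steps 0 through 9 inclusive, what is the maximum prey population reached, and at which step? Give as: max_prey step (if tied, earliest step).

Answer: 42 1

Derivation:
Step 1: prey: 38+15-11=42; pred: 10+7-2=15
Step 2: prey: 42+16-18=40; pred: 15+12-3=24
Step 3: prey: 40+16-28=28; pred: 24+19-4=39
Step 4: prey: 28+11-32=7; pred: 39+21-7=53
Step 5: prey: 7+2-11=0; pred: 53+7-10=50
Step 6: prey: 0+0-0=0; pred: 50+0-10=40
Step 7: prey: 0+0-0=0; pred: 40+0-8=32
Step 8: prey: 0+0-0=0; pred: 32+0-6=26
Step 9: prey: 0+0-0=0; pred: 26+0-5=21
Max prey = 42 at step 1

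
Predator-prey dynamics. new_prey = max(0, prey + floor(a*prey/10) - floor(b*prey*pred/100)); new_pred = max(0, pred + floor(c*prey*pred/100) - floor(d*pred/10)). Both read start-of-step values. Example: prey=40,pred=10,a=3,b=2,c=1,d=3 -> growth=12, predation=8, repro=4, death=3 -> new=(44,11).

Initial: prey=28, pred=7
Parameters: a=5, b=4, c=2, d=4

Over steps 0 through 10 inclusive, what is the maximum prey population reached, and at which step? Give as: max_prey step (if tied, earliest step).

Step 1: prey: 28+14-7=35; pred: 7+3-2=8
Step 2: prey: 35+17-11=41; pred: 8+5-3=10
Step 3: prey: 41+20-16=45; pred: 10+8-4=14
Step 4: prey: 45+22-25=42; pred: 14+12-5=21
Step 5: prey: 42+21-35=28; pred: 21+17-8=30
Step 6: prey: 28+14-33=9; pred: 30+16-12=34
Step 7: prey: 9+4-12=1; pred: 34+6-13=27
Step 8: prey: 1+0-1=0; pred: 27+0-10=17
Step 9: prey: 0+0-0=0; pred: 17+0-6=11
Step 10: prey: 0+0-0=0; pred: 11+0-4=7
Max prey = 45 at step 3

Answer: 45 3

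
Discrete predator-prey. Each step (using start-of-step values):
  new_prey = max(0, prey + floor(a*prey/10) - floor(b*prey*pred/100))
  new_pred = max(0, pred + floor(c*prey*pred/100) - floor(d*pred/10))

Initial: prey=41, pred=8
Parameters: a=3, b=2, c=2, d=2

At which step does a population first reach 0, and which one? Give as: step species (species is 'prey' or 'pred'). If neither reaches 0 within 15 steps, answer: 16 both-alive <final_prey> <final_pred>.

Step 1: prey: 41+12-6=47; pred: 8+6-1=13
Step 2: prey: 47+14-12=49; pred: 13+12-2=23
Step 3: prey: 49+14-22=41; pred: 23+22-4=41
Step 4: prey: 41+12-33=20; pred: 41+33-8=66
Step 5: prey: 20+6-26=0; pred: 66+26-13=79
First extinction: prey at step 5

Answer: 5 prey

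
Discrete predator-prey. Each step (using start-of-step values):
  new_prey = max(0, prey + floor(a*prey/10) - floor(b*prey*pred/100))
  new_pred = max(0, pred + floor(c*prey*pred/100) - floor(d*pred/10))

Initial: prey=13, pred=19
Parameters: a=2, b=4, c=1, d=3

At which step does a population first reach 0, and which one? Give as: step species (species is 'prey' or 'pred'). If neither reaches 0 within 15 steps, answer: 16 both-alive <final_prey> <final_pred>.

Answer: 16 both-alive 2 3

Derivation:
Step 1: prey: 13+2-9=6; pred: 19+2-5=16
Step 2: prey: 6+1-3=4; pred: 16+0-4=12
Step 3: prey: 4+0-1=3; pred: 12+0-3=9
Step 4: prey: 3+0-1=2; pred: 9+0-2=7
Step 5: prey: 2+0-0=2; pred: 7+0-2=5
Step 6: prey: 2+0-0=2; pred: 5+0-1=4
Step 7: prey: 2+0-0=2; pred: 4+0-1=3
Step 8: prey: 2+0-0=2; pred: 3+0-0=3
Steps 9-15: state stable at prey=2, pred=3 (no change)
No extinction within 15 steps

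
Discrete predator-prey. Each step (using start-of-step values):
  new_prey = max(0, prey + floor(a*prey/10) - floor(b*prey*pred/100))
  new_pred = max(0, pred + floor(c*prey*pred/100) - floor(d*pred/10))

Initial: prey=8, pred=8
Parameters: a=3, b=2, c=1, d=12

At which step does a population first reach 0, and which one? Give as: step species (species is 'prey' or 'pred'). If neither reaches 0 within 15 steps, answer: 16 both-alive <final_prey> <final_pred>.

Step 1: prey: 8+2-1=9; pred: 8+0-9=0
First extinction: pred at step 1

Answer: 1 pred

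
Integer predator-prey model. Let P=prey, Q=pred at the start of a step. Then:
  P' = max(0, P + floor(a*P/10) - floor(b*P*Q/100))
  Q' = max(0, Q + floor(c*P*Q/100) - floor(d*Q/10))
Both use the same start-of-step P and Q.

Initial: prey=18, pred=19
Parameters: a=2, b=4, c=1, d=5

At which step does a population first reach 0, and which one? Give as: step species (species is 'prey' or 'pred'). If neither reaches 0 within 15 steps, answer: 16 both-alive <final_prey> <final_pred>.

Step 1: prey: 18+3-13=8; pred: 19+3-9=13
Step 2: prey: 8+1-4=5; pred: 13+1-6=8
Step 3: prey: 5+1-1=5; pred: 8+0-4=4
Step 4: prey: 5+1-0=6; pred: 4+0-2=2
Step 5: prey: 6+1-0=7; pred: 2+0-1=1
Step 6: prey: 7+1-0=8; pred: 1+0-0=1
Step 7: prey: 8+1-0=9; pred: 1+0-0=1
Step 8: prey: 9+1-0=10; pred: 1+0-0=1
Step 9: prey: 10+2-0=12; pred: 1+0-0=1
Step 10: prey: 12+2-0=14; pred: 1+0-0=1
Step 11: prey: 14+2-0=16; pred: 1+0-0=1
Step 12: prey: 16+3-0=19; pred: 1+0-0=1
Step 13: prey: 19+3-0=22; pred: 1+0-0=1
Step 14: prey: 22+4-0=26; pred: 1+0-0=1
Step 15: prey: 26+5-1=30; pred: 1+0-0=1
No extinction within 15 steps

Answer: 16 both-alive 30 1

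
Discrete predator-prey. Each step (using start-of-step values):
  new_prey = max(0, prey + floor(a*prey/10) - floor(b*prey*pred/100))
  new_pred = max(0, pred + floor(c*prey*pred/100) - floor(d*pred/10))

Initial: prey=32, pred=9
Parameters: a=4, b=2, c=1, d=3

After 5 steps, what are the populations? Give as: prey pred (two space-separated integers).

Step 1: prey: 32+12-5=39; pred: 9+2-2=9
Step 2: prey: 39+15-7=47; pred: 9+3-2=10
Step 3: prey: 47+18-9=56; pred: 10+4-3=11
Step 4: prey: 56+22-12=66; pred: 11+6-3=14
Step 5: prey: 66+26-18=74; pred: 14+9-4=19

Answer: 74 19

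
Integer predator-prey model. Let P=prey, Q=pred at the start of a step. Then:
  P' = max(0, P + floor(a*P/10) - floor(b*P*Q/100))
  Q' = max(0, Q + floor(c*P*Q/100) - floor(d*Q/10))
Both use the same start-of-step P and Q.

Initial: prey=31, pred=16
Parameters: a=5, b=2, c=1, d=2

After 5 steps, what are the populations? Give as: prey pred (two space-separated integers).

Step 1: prey: 31+15-9=37; pred: 16+4-3=17
Step 2: prey: 37+18-12=43; pred: 17+6-3=20
Step 3: prey: 43+21-17=47; pred: 20+8-4=24
Step 4: prey: 47+23-22=48; pred: 24+11-4=31
Step 5: prey: 48+24-29=43; pred: 31+14-6=39

Answer: 43 39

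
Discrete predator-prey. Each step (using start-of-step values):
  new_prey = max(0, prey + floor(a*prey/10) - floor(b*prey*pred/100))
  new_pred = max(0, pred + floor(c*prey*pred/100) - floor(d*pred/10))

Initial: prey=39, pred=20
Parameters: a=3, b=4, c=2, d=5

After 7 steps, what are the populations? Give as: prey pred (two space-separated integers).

Step 1: prey: 39+11-31=19; pred: 20+15-10=25
Step 2: prey: 19+5-19=5; pred: 25+9-12=22
Step 3: prey: 5+1-4=2; pred: 22+2-11=13
Step 4: prey: 2+0-1=1; pred: 13+0-6=7
Step 5: prey: 1+0-0=1; pred: 7+0-3=4
Step 6: prey: 1+0-0=1; pred: 4+0-2=2
Step 7: prey: 1+0-0=1; pred: 2+0-1=1

Answer: 1 1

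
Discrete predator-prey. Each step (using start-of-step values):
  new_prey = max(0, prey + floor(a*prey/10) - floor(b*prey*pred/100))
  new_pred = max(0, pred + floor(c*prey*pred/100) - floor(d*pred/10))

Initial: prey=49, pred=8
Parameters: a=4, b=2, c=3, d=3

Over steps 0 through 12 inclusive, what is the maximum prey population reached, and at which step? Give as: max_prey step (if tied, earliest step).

Step 1: prey: 49+19-7=61; pred: 8+11-2=17
Step 2: prey: 61+24-20=65; pred: 17+31-5=43
Step 3: prey: 65+26-55=36; pred: 43+83-12=114
Step 4: prey: 36+14-82=0; pred: 114+123-34=203
Step 5: prey: 0+0-0=0; pred: 203+0-60=143
Step 6: prey: 0+0-0=0; pred: 143+0-42=101
Step 7: prey: 0+0-0=0; pred: 101+0-30=71
Step 8: prey: 0+0-0=0; pred: 71+0-21=50
Step 9: prey: 0+0-0=0; pred: 50+0-15=35
Step 10: prey: 0+0-0=0; pred: 35+0-10=25
Step 11: prey: 0+0-0=0; pred: 25+0-7=18
Step 12: prey: 0+0-0=0; pred: 18+0-5=13
Max prey = 65 at step 2

Answer: 65 2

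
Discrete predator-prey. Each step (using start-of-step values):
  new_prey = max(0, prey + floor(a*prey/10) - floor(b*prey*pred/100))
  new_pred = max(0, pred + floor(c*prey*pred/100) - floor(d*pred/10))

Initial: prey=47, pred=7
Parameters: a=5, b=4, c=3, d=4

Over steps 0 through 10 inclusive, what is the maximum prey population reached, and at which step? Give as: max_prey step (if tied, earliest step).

Answer: 57 1

Derivation:
Step 1: prey: 47+23-13=57; pred: 7+9-2=14
Step 2: prey: 57+28-31=54; pred: 14+23-5=32
Step 3: prey: 54+27-69=12; pred: 32+51-12=71
Step 4: prey: 12+6-34=0; pred: 71+25-28=68
Step 5: prey: 0+0-0=0; pred: 68+0-27=41
Step 6: prey: 0+0-0=0; pred: 41+0-16=25
Step 7: prey: 0+0-0=0; pred: 25+0-10=15
Step 8: prey: 0+0-0=0; pred: 15+0-6=9
Step 9: prey: 0+0-0=0; pred: 9+0-3=6
Step 10: prey: 0+0-0=0; pred: 6+0-2=4
Max prey = 57 at step 1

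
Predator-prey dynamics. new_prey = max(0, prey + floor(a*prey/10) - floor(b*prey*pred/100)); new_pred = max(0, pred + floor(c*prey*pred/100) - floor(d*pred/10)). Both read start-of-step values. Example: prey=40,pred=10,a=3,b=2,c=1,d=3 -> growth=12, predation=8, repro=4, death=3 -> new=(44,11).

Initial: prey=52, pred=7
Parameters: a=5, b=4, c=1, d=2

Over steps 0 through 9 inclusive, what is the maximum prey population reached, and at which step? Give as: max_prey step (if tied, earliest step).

Answer: 73 2

Derivation:
Step 1: prey: 52+26-14=64; pred: 7+3-1=9
Step 2: prey: 64+32-23=73; pred: 9+5-1=13
Step 3: prey: 73+36-37=72; pred: 13+9-2=20
Step 4: prey: 72+36-57=51; pred: 20+14-4=30
Step 5: prey: 51+25-61=15; pred: 30+15-6=39
Step 6: prey: 15+7-23=0; pred: 39+5-7=37
Step 7: prey: 0+0-0=0; pred: 37+0-7=30
Step 8: prey: 0+0-0=0; pred: 30+0-6=24
Step 9: prey: 0+0-0=0; pred: 24+0-4=20
Max prey = 73 at step 2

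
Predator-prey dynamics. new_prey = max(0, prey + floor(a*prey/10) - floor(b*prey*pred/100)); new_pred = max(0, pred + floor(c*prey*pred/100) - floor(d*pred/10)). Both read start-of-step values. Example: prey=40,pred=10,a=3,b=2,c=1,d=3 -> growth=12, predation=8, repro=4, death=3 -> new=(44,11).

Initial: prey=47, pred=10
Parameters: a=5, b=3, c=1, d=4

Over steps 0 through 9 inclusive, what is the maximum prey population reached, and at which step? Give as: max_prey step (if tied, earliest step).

Answer: 87 4

Derivation:
Step 1: prey: 47+23-14=56; pred: 10+4-4=10
Step 2: prey: 56+28-16=68; pred: 10+5-4=11
Step 3: prey: 68+34-22=80; pred: 11+7-4=14
Step 4: prey: 80+40-33=87; pred: 14+11-5=20
Step 5: prey: 87+43-52=78; pred: 20+17-8=29
Step 6: prey: 78+39-67=50; pred: 29+22-11=40
Step 7: prey: 50+25-60=15; pred: 40+20-16=44
Step 8: prey: 15+7-19=3; pred: 44+6-17=33
Step 9: prey: 3+1-2=2; pred: 33+0-13=20
Max prey = 87 at step 4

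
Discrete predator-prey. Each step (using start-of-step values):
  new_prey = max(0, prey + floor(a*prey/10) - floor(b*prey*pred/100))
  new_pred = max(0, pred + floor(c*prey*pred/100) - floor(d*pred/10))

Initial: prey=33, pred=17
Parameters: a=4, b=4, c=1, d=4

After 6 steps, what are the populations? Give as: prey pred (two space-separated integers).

Answer: 21 5

Derivation:
Step 1: prey: 33+13-22=24; pred: 17+5-6=16
Step 2: prey: 24+9-15=18; pred: 16+3-6=13
Step 3: prey: 18+7-9=16; pred: 13+2-5=10
Step 4: prey: 16+6-6=16; pred: 10+1-4=7
Step 5: prey: 16+6-4=18; pred: 7+1-2=6
Step 6: prey: 18+7-4=21; pred: 6+1-2=5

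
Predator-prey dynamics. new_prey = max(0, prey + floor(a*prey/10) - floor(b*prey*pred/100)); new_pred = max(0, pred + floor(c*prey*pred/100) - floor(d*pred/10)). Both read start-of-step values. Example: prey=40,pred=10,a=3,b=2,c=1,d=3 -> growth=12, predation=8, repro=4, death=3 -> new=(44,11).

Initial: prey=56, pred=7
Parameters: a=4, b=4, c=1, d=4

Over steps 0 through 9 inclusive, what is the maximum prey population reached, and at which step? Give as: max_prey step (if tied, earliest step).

Step 1: prey: 56+22-15=63; pred: 7+3-2=8
Step 2: prey: 63+25-20=68; pred: 8+5-3=10
Step 3: prey: 68+27-27=68; pred: 10+6-4=12
Step 4: prey: 68+27-32=63; pred: 12+8-4=16
Step 5: prey: 63+25-40=48; pred: 16+10-6=20
Step 6: prey: 48+19-38=29; pred: 20+9-8=21
Step 7: prey: 29+11-24=16; pred: 21+6-8=19
Step 8: prey: 16+6-12=10; pred: 19+3-7=15
Step 9: prey: 10+4-6=8; pred: 15+1-6=10
Max prey = 68 at step 2

Answer: 68 2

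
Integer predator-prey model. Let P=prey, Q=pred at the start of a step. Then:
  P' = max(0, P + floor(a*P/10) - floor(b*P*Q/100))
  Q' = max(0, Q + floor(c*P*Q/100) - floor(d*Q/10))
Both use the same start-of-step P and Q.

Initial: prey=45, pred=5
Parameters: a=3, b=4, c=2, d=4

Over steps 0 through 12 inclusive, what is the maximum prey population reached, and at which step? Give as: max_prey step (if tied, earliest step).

Step 1: prey: 45+13-9=49; pred: 5+4-2=7
Step 2: prey: 49+14-13=50; pred: 7+6-2=11
Step 3: prey: 50+15-22=43; pred: 11+11-4=18
Step 4: prey: 43+12-30=25; pred: 18+15-7=26
Step 5: prey: 25+7-26=6; pred: 26+13-10=29
Step 6: prey: 6+1-6=1; pred: 29+3-11=21
Step 7: prey: 1+0-0=1; pred: 21+0-8=13
Step 8: prey: 1+0-0=1; pred: 13+0-5=8
Step 9: prey: 1+0-0=1; pred: 8+0-3=5
Step 10: prey: 1+0-0=1; pred: 5+0-2=3
Step 11: prey: 1+0-0=1; pred: 3+0-1=2
Step 12: prey: 1+0-0=1; pred: 2+0-0=2
Max prey = 50 at step 2

Answer: 50 2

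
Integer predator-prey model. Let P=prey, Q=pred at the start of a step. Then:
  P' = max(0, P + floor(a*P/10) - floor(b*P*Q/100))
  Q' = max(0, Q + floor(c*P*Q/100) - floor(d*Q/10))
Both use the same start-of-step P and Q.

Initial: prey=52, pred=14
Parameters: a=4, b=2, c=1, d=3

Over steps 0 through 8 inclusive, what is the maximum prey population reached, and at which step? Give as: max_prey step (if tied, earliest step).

Answer: 62 2

Derivation:
Step 1: prey: 52+20-14=58; pred: 14+7-4=17
Step 2: prey: 58+23-19=62; pred: 17+9-5=21
Step 3: prey: 62+24-26=60; pred: 21+13-6=28
Step 4: prey: 60+24-33=51; pred: 28+16-8=36
Step 5: prey: 51+20-36=35; pred: 36+18-10=44
Step 6: prey: 35+14-30=19; pred: 44+15-13=46
Step 7: prey: 19+7-17=9; pred: 46+8-13=41
Step 8: prey: 9+3-7=5; pred: 41+3-12=32
Max prey = 62 at step 2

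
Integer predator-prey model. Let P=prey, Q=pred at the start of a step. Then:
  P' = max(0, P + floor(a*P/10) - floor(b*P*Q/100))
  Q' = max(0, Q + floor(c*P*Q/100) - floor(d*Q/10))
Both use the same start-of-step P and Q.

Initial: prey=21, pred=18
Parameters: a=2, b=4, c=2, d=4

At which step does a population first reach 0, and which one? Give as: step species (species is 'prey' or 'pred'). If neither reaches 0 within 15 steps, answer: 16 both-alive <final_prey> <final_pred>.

Step 1: prey: 21+4-15=10; pred: 18+7-7=18
Step 2: prey: 10+2-7=5; pred: 18+3-7=14
Step 3: prey: 5+1-2=4; pred: 14+1-5=10
Step 4: prey: 4+0-1=3; pred: 10+0-4=6
Step 5: prey: 3+0-0=3; pred: 6+0-2=4
Step 6: prey: 3+0-0=3; pred: 4+0-1=3
Step 7: prey: 3+0-0=3; pred: 3+0-1=2
Step 8: prey: 3+0-0=3; pred: 2+0-0=2
Steps 9-15: state stable at prey=3, pred=2 (no change)
No extinction within 15 steps

Answer: 16 both-alive 3 2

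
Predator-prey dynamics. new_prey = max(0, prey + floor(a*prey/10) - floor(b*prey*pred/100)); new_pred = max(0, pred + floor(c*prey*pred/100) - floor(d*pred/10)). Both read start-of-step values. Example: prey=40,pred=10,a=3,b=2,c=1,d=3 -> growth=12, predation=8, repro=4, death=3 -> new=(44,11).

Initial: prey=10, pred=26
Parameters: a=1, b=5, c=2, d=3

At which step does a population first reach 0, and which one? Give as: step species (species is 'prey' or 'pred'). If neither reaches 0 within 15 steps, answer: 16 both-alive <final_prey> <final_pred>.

Step 1: prey: 10+1-13=0; pred: 26+5-7=24
First extinction: prey at step 1

Answer: 1 prey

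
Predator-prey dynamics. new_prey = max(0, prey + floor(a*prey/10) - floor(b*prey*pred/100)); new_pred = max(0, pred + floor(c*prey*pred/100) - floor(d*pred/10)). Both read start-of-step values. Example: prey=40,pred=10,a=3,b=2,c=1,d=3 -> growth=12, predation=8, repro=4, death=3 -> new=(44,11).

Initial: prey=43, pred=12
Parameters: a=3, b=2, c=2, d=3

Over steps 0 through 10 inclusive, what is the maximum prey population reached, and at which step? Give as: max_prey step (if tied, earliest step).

Step 1: prey: 43+12-10=45; pred: 12+10-3=19
Step 2: prey: 45+13-17=41; pred: 19+17-5=31
Step 3: prey: 41+12-25=28; pred: 31+25-9=47
Step 4: prey: 28+8-26=10; pred: 47+26-14=59
Step 5: prey: 10+3-11=2; pred: 59+11-17=53
Step 6: prey: 2+0-2=0; pred: 53+2-15=40
Step 7: prey: 0+0-0=0; pred: 40+0-12=28
Step 8: prey: 0+0-0=0; pred: 28+0-8=20
Step 9: prey: 0+0-0=0; pred: 20+0-6=14
Step 10: prey: 0+0-0=0; pred: 14+0-4=10
Max prey = 45 at step 1

Answer: 45 1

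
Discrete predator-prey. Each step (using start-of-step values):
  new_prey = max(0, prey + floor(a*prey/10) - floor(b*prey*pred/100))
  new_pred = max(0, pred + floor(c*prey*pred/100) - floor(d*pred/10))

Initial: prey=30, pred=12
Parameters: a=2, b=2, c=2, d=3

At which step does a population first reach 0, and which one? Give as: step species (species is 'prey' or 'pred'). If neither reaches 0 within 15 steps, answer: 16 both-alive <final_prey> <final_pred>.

Answer: 16 both-alive 9 3

Derivation:
Step 1: prey: 30+6-7=29; pred: 12+7-3=16
Step 2: prey: 29+5-9=25; pred: 16+9-4=21
Step 3: prey: 25+5-10=20; pred: 21+10-6=25
Step 4: prey: 20+4-10=14; pred: 25+10-7=28
Step 5: prey: 14+2-7=9; pred: 28+7-8=27
Step 6: prey: 9+1-4=6; pred: 27+4-8=23
Step 7: prey: 6+1-2=5; pred: 23+2-6=19
Step 8: prey: 5+1-1=5; pred: 19+1-5=15
Step 9: prey: 5+1-1=5; pred: 15+1-4=12
Step 10: prey: 5+1-1=5; pred: 12+1-3=10
Step 11: prey: 5+1-1=5; pred: 10+1-3=8
Step 12: prey: 5+1-0=6; pred: 8+0-2=6
Step 13: prey: 6+1-0=7; pred: 6+0-1=5
Step 14: prey: 7+1-0=8; pred: 5+0-1=4
Step 15: prey: 8+1-0=9; pred: 4+0-1=3
No extinction within 15 steps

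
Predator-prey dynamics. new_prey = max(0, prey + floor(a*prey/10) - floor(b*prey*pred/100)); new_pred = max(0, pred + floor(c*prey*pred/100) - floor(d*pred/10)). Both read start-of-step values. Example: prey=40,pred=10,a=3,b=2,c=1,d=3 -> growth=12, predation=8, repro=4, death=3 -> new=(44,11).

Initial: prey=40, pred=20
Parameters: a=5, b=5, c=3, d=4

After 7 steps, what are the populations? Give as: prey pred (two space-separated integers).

Step 1: prey: 40+20-40=20; pred: 20+24-8=36
Step 2: prey: 20+10-36=0; pred: 36+21-14=43
Step 3: prey: 0+0-0=0; pred: 43+0-17=26
Step 4: prey: 0+0-0=0; pred: 26+0-10=16
Step 5: prey: 0+0-0=0; pred: 16+0-6=10
Step 6: prey: 0+0-0=0; pred: 10+0-4=6
Step 7: prey: 0+0-0=0; pred: 6+0-2=4

Answer: 0 4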